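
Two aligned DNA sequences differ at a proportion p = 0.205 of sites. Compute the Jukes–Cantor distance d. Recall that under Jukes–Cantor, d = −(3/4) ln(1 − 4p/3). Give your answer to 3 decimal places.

0.239

d = −(3/4) ln(1 − 4p/3) = −0.75 ln(1 − 0.273333) = −0.75 ln(0.726667)
  = −0.75 × (-0.319287) = 0.239465 substitutions/site.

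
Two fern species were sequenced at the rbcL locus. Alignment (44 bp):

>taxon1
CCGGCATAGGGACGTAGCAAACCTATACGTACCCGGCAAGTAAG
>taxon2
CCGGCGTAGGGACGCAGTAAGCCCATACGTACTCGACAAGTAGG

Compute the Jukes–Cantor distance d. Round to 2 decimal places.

0.21

The sequences differ at 8 of 44 sites (6, 15, 18, 21, 24, 33, 36, 43), so p = 8/44 ≈ 0.181818.
d = −(3/4) ln(1 − 4p/3) = −0.75 ln(1 − 0.242424) = −0.75 ln(0.757576)
  = −0.75 × (-0.277631) = 0.208223 substitutions/site.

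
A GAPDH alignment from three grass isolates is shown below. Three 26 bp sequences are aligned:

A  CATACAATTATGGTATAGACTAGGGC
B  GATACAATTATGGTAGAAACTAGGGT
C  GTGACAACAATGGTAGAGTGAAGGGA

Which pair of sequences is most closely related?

A and B

A–B: 4/26 differ, p = 0.154, d = 0.172.
A–C: 10/26 differ, p = 0.385, d = 0.539.
B–C: 9/26 differ, p = 0.346, d = 0.464.
The smallest distance is between A and B.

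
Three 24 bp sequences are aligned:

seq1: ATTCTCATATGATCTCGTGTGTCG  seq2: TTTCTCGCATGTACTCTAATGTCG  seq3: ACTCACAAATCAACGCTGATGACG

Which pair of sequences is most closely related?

seq1–seq2: 8/24 differ, p = 0.333, d = 0.441.
seq1–seq3: 10/24 differ, p = 0.417, d = 0.608.
seq2–seq3: 10/24 differ, p = 0.417, d = 0.608.
The smallest distance is between seq1 and seq2.

seq1 and seq2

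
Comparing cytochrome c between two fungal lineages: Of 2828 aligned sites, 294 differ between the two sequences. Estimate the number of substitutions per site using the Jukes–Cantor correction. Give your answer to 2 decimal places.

0.11

p = 294/2828 ≈ 0.10396.
d = −(3/4) ln(1 − 4p/3) = −0.75 ln(1 − 0.138613) = −0.75 ln(0.861387)
  = −0.75 × (-0.149211) = 0.111908 substitutions/site.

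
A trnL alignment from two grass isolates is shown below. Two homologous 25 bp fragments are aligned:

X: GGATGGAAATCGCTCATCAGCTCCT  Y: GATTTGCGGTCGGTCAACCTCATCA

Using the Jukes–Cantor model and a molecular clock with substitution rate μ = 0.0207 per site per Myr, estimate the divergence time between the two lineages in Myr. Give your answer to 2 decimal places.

21.41

The sequences differ at 13 of 25 sites, so p = 13/25 = 0.52.
d = −(3/4) ln(1 − 4p/3) = −0.75 ln(1 − 0.693333) = −0.75 ln(0.306667)
  = −0.75 × (-1.181993) = 0.886495 substitutions/site.
Under a molecular clock d = 2μt, so t = d/(2μ) = 0.886495 / (2 × 0.0207) = 21.41 Myr.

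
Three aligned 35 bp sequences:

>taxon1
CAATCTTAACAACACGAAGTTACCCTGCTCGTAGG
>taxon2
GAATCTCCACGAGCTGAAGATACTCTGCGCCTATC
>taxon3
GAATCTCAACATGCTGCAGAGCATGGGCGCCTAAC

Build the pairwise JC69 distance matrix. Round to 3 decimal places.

taxon1–taxon2: 13/35 sites differ → p ≈ 0.371429, d = −0.75 ln(1 − 0.495239) = 0.512753 ≈ 0.513.
taxon1–taxon3: 18/35 sites differ → p ≈ 0.514286, d = −0.75 ln(1 − 0.685715) = 0.868091 ≈ 0.868.
taxon2–taxon3: 10/35 sites differ → p ≈ 0.285714, d = −0.75 ln(1 − 0.380952) = 0.359679 ≈ 0.360.

d(taxon1,taxon2) = 0.513, d(taxon1,taxon3) = 0.868, d(taxon2,taxon3) = 0.360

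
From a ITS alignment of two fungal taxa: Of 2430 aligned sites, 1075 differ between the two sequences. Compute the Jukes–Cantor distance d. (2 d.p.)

0.67

p = 1075/2430 ≈ 0.442387.
d = −(3/4) ln(1 − 4p/3) = −0.75 ln(1 − 0.589849) = −0.75 ln(0.410151)
  = −0.75 × (-0.891230) = 0.668423 substitutions/site.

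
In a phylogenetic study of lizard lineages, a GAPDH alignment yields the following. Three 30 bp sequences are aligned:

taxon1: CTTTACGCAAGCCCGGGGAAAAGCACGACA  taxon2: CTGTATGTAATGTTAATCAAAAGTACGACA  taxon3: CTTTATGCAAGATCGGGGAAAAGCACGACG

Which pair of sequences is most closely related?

taxon1–taxon2: 12/30 differ, p = 0.400, d = 0.572.
taxon1–taxon3: 4/30 differ, p = 0.133, d = 0.147.
taxon2–taxon3: 11/30 differ, p = 0.367, d = 0.503.
The smallest distance is between taxon1 and taxon3.

taxon1 and taxon3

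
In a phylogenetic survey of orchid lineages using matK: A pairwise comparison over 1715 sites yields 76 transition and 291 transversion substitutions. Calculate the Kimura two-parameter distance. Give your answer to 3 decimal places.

P = 76/1715 ≈ 0.044315 and Q = 291/1715 ≈ 0.169679.
Under the Kimura two-parameter model, d = −½ ln(1 − 2P − Q) − ¼ ln(1 − 2Q).
1 − 2P − Q = 0.741691, giving −½ ln(0.741691) = 0.149411.
1 − 2Q = 0.660642, giving −¼ ln(0.660642) = 0.103636.
d = 0.149411 + 0.103636 = 0.253047.

0.253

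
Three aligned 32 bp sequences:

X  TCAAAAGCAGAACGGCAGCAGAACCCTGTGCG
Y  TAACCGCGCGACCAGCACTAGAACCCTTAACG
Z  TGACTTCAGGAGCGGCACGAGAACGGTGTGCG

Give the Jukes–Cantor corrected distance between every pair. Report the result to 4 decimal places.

d(X,Y) = 0.6566, d(X,Z) = 0.5199, d(Y,Z) = 0.5851

X–Y: 14/32 sites differ → p = 0.4375, d = −0.75 ln(1 − 0.583333) = 0.656601 ≈ 0.6566.
X–Z: 12/32 sites differ → p = 0.375, d = −0.75 ln(1 − 0.5) = 0.519860 ≈ 0.5199.
Y–Z: 13/32 sites differ → p = 0.40625, d = −0.75 ln(1 − 0.541667) = 0.585119 ≈ 0.5851.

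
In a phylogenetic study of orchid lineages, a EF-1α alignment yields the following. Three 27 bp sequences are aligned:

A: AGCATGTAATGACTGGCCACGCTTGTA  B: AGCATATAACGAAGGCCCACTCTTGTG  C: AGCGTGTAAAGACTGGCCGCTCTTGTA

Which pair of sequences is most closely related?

A–B: 7/27 differ, p = 0.259, d = 0.318.
A–C: 4/27 differ, p = 0.148, d = 0.165.
B–C: 8/27 differ, p = 0.296, d = 0.377.
The smallest distance is between A and C.

A and C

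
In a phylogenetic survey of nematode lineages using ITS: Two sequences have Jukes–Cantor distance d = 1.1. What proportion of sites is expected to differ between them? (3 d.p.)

0.577

p = (3/4)(1 − e^(−4d/3)) = 0.75 × (1 − e^(-1.466667)) = 0.75 × (1 − 0.230693) = 0.576980.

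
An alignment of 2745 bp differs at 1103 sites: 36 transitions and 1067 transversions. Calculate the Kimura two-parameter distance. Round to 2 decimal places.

0.64

P = 36/2745 ≈ 0.013115 and Q = 1067/2745 ≈ 0.388707.
Under the Kimura two-parameter model, d = −½ ln(1 − 2P − Q) − ¼ ln(1 − 2Q).
1 − 2P − Q = 0.585063, giving −½ ln(0.585063) = 0.268018.
1 − 2Q = 0.222586, giving −¼ ln(0.222586) = 0.375610.
d = 0.268018 + 0.375610 = 0.643628.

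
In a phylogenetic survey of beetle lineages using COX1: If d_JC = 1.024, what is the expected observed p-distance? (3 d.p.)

p = (3/4)(1 − e^(−4d/3)) = 0.75 × (1 − e^(-1.365333)) = 0.75 × (1 − 0.255296) = 0.558528.

0.559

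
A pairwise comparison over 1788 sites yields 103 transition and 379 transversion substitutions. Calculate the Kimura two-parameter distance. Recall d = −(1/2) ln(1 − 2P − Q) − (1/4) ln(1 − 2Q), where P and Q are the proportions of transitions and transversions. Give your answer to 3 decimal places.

P = 103/1788 ≈ 0.057606 and Q = 379/1788 ≈ 0.211969.
Under the Kimura two-parameter model, d = −½ ln(1 − 2P − Q) − ¼ ln(1 − 2Q).
1 − 2P − Q = 0.672819, giving −½ ln(0.672819) = 0.198139.
1 − 2Q = 0.576062, giving −¼ ln(0.576062) = 0.137885.
d = 0.198139 + 0.137885 = 0.336024.

0.336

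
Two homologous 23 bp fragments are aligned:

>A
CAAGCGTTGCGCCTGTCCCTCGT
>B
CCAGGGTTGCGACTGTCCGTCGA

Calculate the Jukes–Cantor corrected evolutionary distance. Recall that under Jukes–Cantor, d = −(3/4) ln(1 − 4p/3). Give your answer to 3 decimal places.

0.257

The sequences differ at 5 of 23 sites (2, 5, 12, 19, 23), so p = 5/23 ≈ 0.217391.
d = −(3/4) ln(1 − 4p/3) = −0.75 ln(1 − 0.289855) = −0.75 ln(0.710145)
  = −0.75 × (-0.342286) = 0.256715 substitutions/site.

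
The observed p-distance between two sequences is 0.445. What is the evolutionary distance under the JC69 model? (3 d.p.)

0.675

d = −(3/4) ln(1 − 4p/3) = −0.75 ln(1 − 0.593333) = −0.75 ln(0.406667)
  = −0.75 × (-0.899761) = 0.674821 substitutions/site.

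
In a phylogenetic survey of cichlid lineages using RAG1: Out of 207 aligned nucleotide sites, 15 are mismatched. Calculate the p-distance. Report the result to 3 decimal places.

p = 15/207 = 0.072463… ≈ 0.072 (to 3 d.p.).

0.072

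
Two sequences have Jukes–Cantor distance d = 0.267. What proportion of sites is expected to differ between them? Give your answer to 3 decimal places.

0.225

p = (3/4)(1 − e^(−4d/3)) = 0.75 × (1 − e^(-0.356)) = 0.75 × (1 − 0.700473) = 0.224645.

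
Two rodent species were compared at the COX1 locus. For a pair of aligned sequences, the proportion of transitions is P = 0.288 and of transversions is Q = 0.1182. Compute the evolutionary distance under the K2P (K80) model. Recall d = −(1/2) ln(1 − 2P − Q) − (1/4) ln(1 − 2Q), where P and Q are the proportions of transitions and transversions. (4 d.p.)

0.6598

Under the Kimura two-parameter model, d = −½ ln(1 − 2P − Q) − ¼ ln(1 − 2Q).
1 − 2P − Q = 0.3058, giving −½ ln(0.3058) = 0.592412.
1 − 2Q = 0.7636, giving −¼ ln(0.7636) = 0.067428.
d = 0.592412 + 0.067428 = 0.659840.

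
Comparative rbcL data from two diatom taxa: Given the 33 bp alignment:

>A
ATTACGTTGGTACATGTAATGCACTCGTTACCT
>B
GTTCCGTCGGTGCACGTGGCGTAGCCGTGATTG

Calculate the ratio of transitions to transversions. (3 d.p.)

Transitions are A↔G and C↔T; transversions are all other mismatches.
Transitions: 11. Transversions: 4.
R = 11/4 = 2.750.

2.750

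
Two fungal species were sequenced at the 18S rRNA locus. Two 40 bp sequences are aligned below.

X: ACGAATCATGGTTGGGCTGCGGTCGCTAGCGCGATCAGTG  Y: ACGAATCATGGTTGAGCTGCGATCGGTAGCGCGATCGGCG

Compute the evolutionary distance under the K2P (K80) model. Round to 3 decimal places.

Of 40 sites, 4 differences are transitions and 1 are transversions, so P = 4/40 = 0.1 and Q = 1/40 = 0.025.
Under the Kimura two-parameter model, d = −½ ln(1 − 2P − Q) − ¼ ln(1 − 2Q).
1 − 2P − Q = 0.775, giving −½ ln(0.775) = 0.127446.
1 − 2Q = 0.95, giving −¼ ln(0.95) = 0.012823.
d = 0.127446 + 0.012823 = 0.140269.

0.140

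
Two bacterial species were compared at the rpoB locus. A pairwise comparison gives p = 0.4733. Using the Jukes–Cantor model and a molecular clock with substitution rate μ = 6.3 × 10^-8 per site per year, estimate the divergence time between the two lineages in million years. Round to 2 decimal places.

d = −(3/4) ln(1 − 4p/3) = −0.75 ln(1 − 0.631067) = −0.75 ln(0.368933)
  = −0.75 × (-0.997140) = 0.747855 substitutions/site.
Under a molecular clock d = 2μt, so t = d/(2μ) = 0.747855 / (2 × 6.3 × 10^-8) = 5.94 million years.

5.94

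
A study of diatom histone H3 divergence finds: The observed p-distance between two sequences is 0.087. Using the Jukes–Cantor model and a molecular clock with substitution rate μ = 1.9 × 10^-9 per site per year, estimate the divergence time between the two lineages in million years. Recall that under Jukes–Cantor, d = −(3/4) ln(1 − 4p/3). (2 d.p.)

d = −(3/4) ln(1 − 4p/3) = −0.75 ln(1 − 0.116) = −0.75 ln(0.884)
  = −0.75 × (-0.123298) = 0.092474 substitutions/site.
Under a molecular clock d = 2μt, so t = d/(2μ) = 0.092474 / (2 × 1.9 × 10^-9) = 24.34 million years.

24.34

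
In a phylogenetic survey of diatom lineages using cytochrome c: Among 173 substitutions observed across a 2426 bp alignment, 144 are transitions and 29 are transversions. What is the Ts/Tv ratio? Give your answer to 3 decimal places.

4.966

R = 144/29 = 4.965517… ≈ 4.966 (to 3 d.p.).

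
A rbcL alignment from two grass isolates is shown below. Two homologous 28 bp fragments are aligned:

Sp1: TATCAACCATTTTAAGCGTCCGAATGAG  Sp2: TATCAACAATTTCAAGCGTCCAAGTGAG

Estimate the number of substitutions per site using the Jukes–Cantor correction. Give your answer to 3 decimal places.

0.158

The sequences differ at 4 of 28 sites (8, 13, 22, 24), so p = 4/28 ≈ 0.142857.
d = −(3/4) ln(1 − 4p/3) = −0.75 ln(1 − 0.190476) = −0.75 ln(0.809524)
  = −0.75 × (-0.211309) = 0.158482 substitutions/site.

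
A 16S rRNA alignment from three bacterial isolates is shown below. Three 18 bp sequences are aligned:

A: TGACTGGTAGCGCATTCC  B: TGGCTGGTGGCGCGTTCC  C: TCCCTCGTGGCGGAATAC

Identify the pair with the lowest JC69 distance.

A–B: 3/18 differ, p = 0.167, d = 0.188.
A–C: 7/18 differ, p = 0.389, d = 0.548.
B–C: 7/18 differ, p = 0.389, d = 0.548.
The smallest distance is between A and B.

A and B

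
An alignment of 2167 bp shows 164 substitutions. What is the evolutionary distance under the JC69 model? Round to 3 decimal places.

p = 164/2167 ≈ 0.075681.
d = −(3/4) ln(1 − 4p/3) = −0.75 ln(1 − 0.100908) = −0.75 ln(0.899092)
  = −0.75 × (-0.106370) = 0.079778 substitutions/site.

0.080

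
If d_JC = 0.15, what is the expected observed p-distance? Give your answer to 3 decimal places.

0.136

p = (3/4)(1 − e^(−4d/3)) = 0.75 × (1 − e^(-0.2)) = 0.75 × (1 − 0.818731) = 0.135952.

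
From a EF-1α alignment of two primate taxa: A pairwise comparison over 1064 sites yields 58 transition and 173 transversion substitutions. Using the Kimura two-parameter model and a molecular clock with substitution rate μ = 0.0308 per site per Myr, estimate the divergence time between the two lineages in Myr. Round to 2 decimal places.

4.17

P = 58/1064 ≈ 0.054511 and Q = 173/1064 ≈ 0.162594.
Under the Kimura two-parameter model, d = −½ ln(1 − 2P − Q) − ¼ ln(1 − 2Q).
1 − 2P − Q = 0.728384, giving −½ ln(0.728384) = 0.158463.
1 − 2Q = 0.674812, giving −¼ ln(0.674812) = 0.098330.
d = 0.158463 + 0.098330 = 0.256793.
Under a molecular clock d = 2μt, so t = d/(2μ) = 0.256793 / (2 × 0.0308) = 4.17 Myr.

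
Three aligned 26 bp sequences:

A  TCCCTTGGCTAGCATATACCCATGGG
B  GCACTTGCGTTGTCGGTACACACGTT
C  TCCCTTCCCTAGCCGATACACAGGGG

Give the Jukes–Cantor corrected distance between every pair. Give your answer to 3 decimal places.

d(A,B) = 0.824, d(A,C) = 0.276, d(B,C) = 0.539

A–B: 13/26 sites differ → p = 0.5, d = −0.75 ln(1 − 0.666667) = 0.823960 ≈ 0.824.
A–C: 6/26 sites differ → p ≈ 0.230769, d = −0.75 ln(1 − 0.307692) = 0.275793 ≈ 0.276.
B–C: 10/26 sites differ → p ≈ 0.384615, d = −0.75 ln(1 − 0.51282) = 0.539341 ≈ 0.539.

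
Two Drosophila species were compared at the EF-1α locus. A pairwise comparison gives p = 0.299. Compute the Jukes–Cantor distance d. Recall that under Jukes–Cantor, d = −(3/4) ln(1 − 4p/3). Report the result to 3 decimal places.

0.381

d = −(3/4) ln(1 − 4p/3) = −0.75 ln(1 − 0.398667) = −0.75 ln(0.601333)
  = −0.75 × (-0.508606) = 0.381455 substitutions/site.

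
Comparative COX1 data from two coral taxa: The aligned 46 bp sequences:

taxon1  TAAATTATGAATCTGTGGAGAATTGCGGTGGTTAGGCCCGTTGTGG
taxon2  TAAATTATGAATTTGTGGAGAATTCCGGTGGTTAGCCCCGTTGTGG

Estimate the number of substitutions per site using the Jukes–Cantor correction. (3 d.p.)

0.068

The sequences differ at 3 of 46 sites (13, 25, 36), so p = 3/46 ≈ 0.065217.
d = −(3/4) ln(1 − 4p/3) = −0.75 ln(1 − 0.086956) = −0.75 ln(0.913044)
  = −0.75 × (-0.090971) = 0.068228 substitutions/site.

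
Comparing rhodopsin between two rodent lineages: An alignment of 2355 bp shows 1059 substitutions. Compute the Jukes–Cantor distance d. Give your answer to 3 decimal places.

p = 1059/2355 ≈ 0.449682.
d = −(3/4) ln(1 − 4p/3) = −0.75 ln(1 − 0.599576) = −0.75 ln(0.400424)
  = −0.75 × (-0.915231) = 0.686423 substitutions/site.

0.686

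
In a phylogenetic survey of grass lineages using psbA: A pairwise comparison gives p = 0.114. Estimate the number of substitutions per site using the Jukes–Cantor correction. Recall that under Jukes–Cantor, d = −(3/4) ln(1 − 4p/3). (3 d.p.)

0.124

d = −(3/4) ln(1 − 4p/3) = −0.75 ln(1 − 0.152) = −0.75 ln(0.848)
  = −0.75 × (-0.164875) = 0.123656 substitutions/site.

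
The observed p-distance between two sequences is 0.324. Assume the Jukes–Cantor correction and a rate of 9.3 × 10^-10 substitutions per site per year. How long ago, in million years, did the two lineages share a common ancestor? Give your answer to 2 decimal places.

d = −(3/4) ln(1 − 4p/3) = −0.75 ln(1 − 0.432) = −0.75 ln(0.568)
  = −0.75 × (-0.565634) = 0.424226 substitutions/site.
Under a molecular clock d = 2μt, so t = d/(2μ) = 0.424226 / (2 × 9.3 × 10^-10) = 228.08 million years.

228.08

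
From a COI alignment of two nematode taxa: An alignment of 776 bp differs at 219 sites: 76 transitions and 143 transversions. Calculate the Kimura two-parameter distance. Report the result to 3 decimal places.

0.354

P = 76/776 ≈ 0.097938 and Q = 143/776 ≈ 0.184278.
Under the Kimura two-parameter model, d = −½ ln(1 − 2P − Q) − ¼ ln(1 − 2Q).
1 − 2P − Q = 0.619846, giving −½ ln(0.619846) = 0.239142.
1 − 2Q = 0.631444, giving −¼ ln(0.631444) = 0.114937.
d = 0.239142 + 0.114937 = 0.354079.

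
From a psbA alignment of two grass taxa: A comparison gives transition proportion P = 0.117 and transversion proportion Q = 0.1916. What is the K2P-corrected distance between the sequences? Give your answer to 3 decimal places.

0.398

Under the Kimura two-parameter model, d = −½ ln(1 − 2P − Q) − ¼ ln(1 − 2Q).
1 − 2P − Q = 0.5744, giving −½ ln(0.5744) = 0.277215.
1 − 2Q = 0.6168, giving −¼ ln(0.6168) = 0.120803.
d = 0.277215 + 0.120803 = 0.398018.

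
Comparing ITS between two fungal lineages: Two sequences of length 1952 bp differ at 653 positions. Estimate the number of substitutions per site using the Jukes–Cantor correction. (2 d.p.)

p = 653/1952 ≈ 0.334529.
d = −(3/4) ln(1 − 4p/3) = −0.75 ln(1 − 0.446039) = −0.75 ln(0.553961)
  = −0.75 × (-0.590661) = 0.442996 substitutions/site.

0.44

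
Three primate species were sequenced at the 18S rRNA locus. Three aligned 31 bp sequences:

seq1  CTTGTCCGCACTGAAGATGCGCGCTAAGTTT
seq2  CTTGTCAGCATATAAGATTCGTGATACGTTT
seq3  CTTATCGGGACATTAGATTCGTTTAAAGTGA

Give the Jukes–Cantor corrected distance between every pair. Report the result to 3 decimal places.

seq1–seq2: 8/31 sites differ → p ≈ 0.258065, d = −0.75 ln(1 − 0.344087) = 0.316295 ≈ 0.316.
seq1–seq3: 13/31 sites differ → p ≈ 0.419355, d = −0.75 ln(1 − 0.55914) = 0.614271 ≈ 0.614.
seq2–seq3: 11/31 sites differ → p ≈ 0.354839, d = −0.75 ln(1 − 0.473119) = 0.480585 ≈ 0.481.

d(seq1,seq2) = 0.316, d(seq1,seq3) = 0.614, d(seq2,seq3) = 0.481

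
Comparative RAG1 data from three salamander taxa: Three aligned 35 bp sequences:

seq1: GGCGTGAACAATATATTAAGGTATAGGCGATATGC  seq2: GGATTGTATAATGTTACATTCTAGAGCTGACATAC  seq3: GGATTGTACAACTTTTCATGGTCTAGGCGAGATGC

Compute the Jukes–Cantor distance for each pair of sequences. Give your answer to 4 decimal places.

d(seq1,seq2) = 0.7053, d(seq1,seq3) = 0.3597, d(seq2,seq3) = 0.4582

seq1–seq2: 16/35 sites differ → p ≈ 0.457143, d = −0.75 ln(1 − 0.609524) = 0.705292 ≈ 0.7053.
seq1–seq3: 10/35 sites differ → p ≈ 0.285714, d = −0.75 ln(1 − 0.380952) = 0.359679 ≈ 0.3597.
seq2–seq3: 12/35 sites differ → p ≈ 0.342857, d = −0.75 ln(1 − 0.457143) = 0.458182 ≈ 0.4582.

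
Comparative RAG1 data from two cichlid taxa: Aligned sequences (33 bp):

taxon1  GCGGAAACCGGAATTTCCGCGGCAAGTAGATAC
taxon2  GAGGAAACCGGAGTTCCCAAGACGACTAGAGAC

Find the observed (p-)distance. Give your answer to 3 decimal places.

0.273

The sequences differ at 9 of 33 positions (sites 2, 13, 16, 19, 20, 22, 24, 26, 31).
p = 9/33 = 0.272727… ≈ 0.273 (to 3 d.p.).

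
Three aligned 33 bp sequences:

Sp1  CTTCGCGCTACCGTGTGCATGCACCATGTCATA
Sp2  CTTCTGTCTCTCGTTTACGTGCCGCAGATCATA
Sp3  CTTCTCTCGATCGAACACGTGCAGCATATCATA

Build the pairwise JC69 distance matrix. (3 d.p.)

d(Sp1,Sp2) = 0.497, d(Sp1,Sp3) = 0.441, d(Sp2,Sp3) = 0.293

Sp1–Sp2: 12/33 sites differ → p ≈ 0.363636, d = −0.75 ln(1 − 0.484848) = 0.497470 ≈ 0.497.
Sp1–Sp3: 11/33 sites differ → p ≈ 0.333333, d = −0.75 ln(1 − 0.444444) = 0.440839 ≈ 0.441.
Sp2–Sp3: 8/33 sites differ → p ≈ 0.242424, d = −0.75 ln(1 − 0.323232) = 0.292820 ≈ 0.293.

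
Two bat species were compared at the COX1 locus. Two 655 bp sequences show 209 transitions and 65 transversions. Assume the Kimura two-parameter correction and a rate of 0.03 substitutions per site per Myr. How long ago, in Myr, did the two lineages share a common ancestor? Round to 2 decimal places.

P = 209/655 ≈ 0.319084 and Q = 65/655 ≈ 0.099237.
Under the Kimura two-parameter model, d = −½ ln(1 − 2P − Q) − ¼ ln(1 − 2Q).
1 − 2P − Q = 0.262595, giving −½ ln(0.262595) = 0.668571.
1 − 2Q = 0.801526, giving −¼ ln(0.801526) = 0.055309.
d = 0.668571 + 0.055309 = 0.723880.
Under a molecular clock d = 2μt, so t = d/(2μ) = 0.723880 / (2 × 0.03) = 12.06 Myr.

12.06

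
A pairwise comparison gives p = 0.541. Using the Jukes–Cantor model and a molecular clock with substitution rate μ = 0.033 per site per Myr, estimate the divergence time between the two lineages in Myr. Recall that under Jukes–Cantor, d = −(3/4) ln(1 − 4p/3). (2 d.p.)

d = −(3/4) ln(1 − 4p/3) = −0.75 ln(1 − 0.721333) = −0.75 ln(0.278667)
  = −0.75 × (-1.277738) = 0.958304 substitutions/site.
Under a molecular clock d = 2μt, so t = d/(2μ) = 0.958304 / (2 × 0.033) = 14.52 Myr.

14.52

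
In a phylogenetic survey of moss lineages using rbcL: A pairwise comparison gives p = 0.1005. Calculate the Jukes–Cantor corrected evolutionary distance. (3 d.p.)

d = −(3/4) ln(1 − 4p/3) = −0.75 ln(1 − 0.134) = −0.75 ln(0.866)
  = −0.75 × (-0.143870) = 0.107903 substitutions/site.

0.108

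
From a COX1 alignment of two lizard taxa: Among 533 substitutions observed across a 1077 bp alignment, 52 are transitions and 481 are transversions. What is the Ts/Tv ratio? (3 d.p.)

R = 52/481 = 0.108108… ≈ 0.108 (to 3 d.p.).

0.108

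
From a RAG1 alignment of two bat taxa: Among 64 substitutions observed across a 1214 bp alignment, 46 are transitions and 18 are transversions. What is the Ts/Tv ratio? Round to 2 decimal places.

R = 46/18 = 2.555555… ≈ 2.56 (to 2 d.p.).

2.56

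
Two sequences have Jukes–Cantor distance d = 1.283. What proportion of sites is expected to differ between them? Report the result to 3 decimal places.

p = (3/4)(1 − e^(−4d/3)) = 0.75 × (1 − e^(-1.710667)) = 0.75 × (1 − 0.180745) = 0.614441.

0.614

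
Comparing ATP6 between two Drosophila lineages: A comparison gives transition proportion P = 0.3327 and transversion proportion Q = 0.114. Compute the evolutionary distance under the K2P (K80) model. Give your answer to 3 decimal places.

0.820

Under the Kimura two-parameter model, d = −½ ln(1 − 2P − Q) − ¼ ln(1 − 2Q).
1 − 2P − Q = 0.2206, giving −½ ln(0.2206) = 0.755702.
1 − 2Q = 0.772, giving −¼ ln(0.772) = 0.064693.
d = 0.755702 + 0.064693 = 0.820395.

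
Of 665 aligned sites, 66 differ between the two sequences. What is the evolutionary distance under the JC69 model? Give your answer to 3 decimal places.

0.106

p = 66/665 ≈ 0.099248.
d = −(3/4) ln(1 − 4p/3) = −0.75 ln(1 − 0.132331) = −0.75 ln(0.867669)
  = −0.75 × (-0.141945) = 0.106459 substitutions/site.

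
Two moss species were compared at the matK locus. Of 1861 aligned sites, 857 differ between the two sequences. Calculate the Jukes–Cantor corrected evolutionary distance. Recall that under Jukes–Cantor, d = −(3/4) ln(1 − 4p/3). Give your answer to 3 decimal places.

0.714

p = 857/1861 ≈ 0.460505.
d = −(3/4) ln(1 − 4p/3) = −0.75 ln(1 − 0.614007) = −0.75 ln(0.385993)
  = −0.75 × (-0.951936) = 0.713952 substitutions/site.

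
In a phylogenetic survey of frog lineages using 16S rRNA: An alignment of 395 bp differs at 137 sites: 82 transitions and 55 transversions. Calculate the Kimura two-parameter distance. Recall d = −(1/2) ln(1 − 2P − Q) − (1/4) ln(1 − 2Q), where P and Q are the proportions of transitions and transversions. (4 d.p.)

P = 82/395 ≈ 0.207595 and Q = 55/395 ≈ 0.139241.
Under the Kimura two-parameter model, d = −½ ln(1 − 2P − Q) − ¼ ln(1 − 2Q).
1 − 2P − Q = 0.445569, giving −½ ln(0.445569) = 0.404202.
1 − 2Q = 0.721518, giving −¼ ln(0.721518) = 0.081599.
d = 0.404202 + 0.081599 = 0.485801.

0.4858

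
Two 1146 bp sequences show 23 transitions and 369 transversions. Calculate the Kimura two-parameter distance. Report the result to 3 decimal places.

P = 23/1146 ≈ 0.02007 and Q = 369/1146 ≈ 0.32199.
Under the Kimura two-parameter model, d = −½ ln(1 − 2P − Q) − ¼ ln(1 − 2Q).
1 − 2P − Q = 0.63787, giving −½ ln(0.63787) = 0.224810.
1 − 2Q = 0.35602, giving −¼ ln(0.35602) = 0.258192.
d = 0.224810 + 0.258192 = 0.483002.

0.483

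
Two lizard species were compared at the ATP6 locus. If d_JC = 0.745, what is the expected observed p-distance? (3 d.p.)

0.472

p = (3/4)(1 − e^(−4d/3)) = 0.75 × (1 − e^(-0.993333)) = 0.75 × (1 − 0.370340) = 0.472245.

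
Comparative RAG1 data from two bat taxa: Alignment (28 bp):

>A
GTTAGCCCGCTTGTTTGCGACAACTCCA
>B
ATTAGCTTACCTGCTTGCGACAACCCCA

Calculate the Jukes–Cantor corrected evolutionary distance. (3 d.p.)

The sequences differ at 7 of 28 sites (1, 7, 8, 9, 11, 14, 25), so p = 7/28 = 0.25.
d = −(3/4) ln(1 − 4p/3) = −0.75 ln(1 − 0.333333) = −0.75 ln(0.666667)
  = −0.75 × (-0.405465) = 0.304099 substitutions/site.

0.304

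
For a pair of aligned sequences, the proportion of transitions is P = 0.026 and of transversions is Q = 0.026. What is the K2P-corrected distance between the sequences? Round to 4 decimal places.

0.0540

Under the Kimura two-parameter model, d = −½ ln(1 − 2P − Q) − ¼ ln(1 − 2Q).
1 − 2P − Q = 0.922, giving −½ ln(0.922) = 0.040605.
1 − 2Q = 0.948, giving −¼ ln(0.948) = 0.013350.
d = 0.040605 + 0.013350 = 0.053955.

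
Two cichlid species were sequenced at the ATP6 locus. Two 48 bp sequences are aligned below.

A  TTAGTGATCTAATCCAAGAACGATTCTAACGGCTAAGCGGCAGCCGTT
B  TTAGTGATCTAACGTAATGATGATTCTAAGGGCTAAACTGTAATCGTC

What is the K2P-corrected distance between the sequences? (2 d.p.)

Of 48 sites, 9 differences are transitions and 4 are transversions, so P = 9/48 = 0.1875 and Q = 4/48 ≈ 0.083333.
Under the Kimura two-parameter model, d = −½ ln(1 − 2P − Q) − ¼ ln(1 − 2Q).
1 − 2P − Q = 0.541667, giving −½ ln(0.541667) = 0.306552.
1 − 2Q = 0.833334, giving −¼ ln(0.833334) = 0.045580.
d = 0.306552 + 0.045580 = 0.352132.

0.35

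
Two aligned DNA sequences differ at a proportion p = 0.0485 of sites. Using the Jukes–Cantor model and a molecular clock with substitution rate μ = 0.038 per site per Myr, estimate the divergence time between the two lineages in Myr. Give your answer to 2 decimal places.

0.66

d = −(3/4) ln(1 − 4p/3) = −0.75 ln(1 − 0.064667) = −0.75 ln(0.935333)
  = −0.75 × (-0.066853) = 0.050140 substitutions/site.
Under a molecular clock d = 2μt, so t = d/(2μ) = 0.050140 / (2 × 0.038) = 0.66 Myr.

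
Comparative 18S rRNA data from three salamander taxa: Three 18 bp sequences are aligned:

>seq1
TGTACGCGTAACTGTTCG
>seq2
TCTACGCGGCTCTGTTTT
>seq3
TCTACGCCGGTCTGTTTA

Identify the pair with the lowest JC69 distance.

seq1–seq2: 6/18 differ, p = 0.333, d = 0.441.
seq1–seq3: 7/18 differ, p = 0.389, d = 0.548.
seq2–seq3: 3/18 differ, p = 0.167, d = 0.188.
The smallest distance is between seq2 and seq3.

seq2 and seq3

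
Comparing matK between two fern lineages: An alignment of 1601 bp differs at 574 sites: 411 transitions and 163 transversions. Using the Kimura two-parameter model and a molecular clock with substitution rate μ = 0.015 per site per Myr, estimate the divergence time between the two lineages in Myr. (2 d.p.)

17.82

P = 411/1601 ≈ 0.256715 and Q = 163/1601 ≈ 0.101811.
Under the Kimura two-parameter model, d = −½ ln(1 − 2P − Q) − ¼ ln(1 − 2Q).
1 − 2P − Q = 0.384759, giving −½ ln(0.384759) = 0.477569.
1 − 2Q = 0.796378, giving −¼ ln(0.796378) = 0.056920.
d = 0.477569 + 0.056920 = 0.534489.
Under a molecular clock d = 2μt, so t = d/(2μ) = 0.534489 / (2 × 0.015) = 17.82 Myr.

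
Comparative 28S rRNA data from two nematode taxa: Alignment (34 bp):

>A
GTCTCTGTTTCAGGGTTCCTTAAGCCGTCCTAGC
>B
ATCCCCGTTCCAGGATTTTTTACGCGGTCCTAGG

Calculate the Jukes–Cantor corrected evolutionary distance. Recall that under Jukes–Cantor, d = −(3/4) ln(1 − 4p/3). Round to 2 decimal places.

0.37

The sequences differ at 10 of 34 sites (1, 4, 6, 10, 15, 18, 19, 23, 26, 34), so p = 10/34 ≈ 0.294118.
d = −(3/4) ln(1 − 4p/3) = −0.75 ln(1 − 0.392157) = −0.75 ln(0.607843)
  = −0.75 × (-0.497839) = 0.373379 substitutions/site.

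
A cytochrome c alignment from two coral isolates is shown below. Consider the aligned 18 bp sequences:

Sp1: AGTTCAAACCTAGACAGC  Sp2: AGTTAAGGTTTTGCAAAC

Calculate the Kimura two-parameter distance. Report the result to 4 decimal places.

Of 18 sites, 5 differences are transitions and 4 are transversions, so P = 5/18 ≈ 0.277778 and Q = 4/18 ≈ 0.222222.
Under the Kimura two-parameter model, d = −½ ln(1 − 2P − Q) − ¼ ln(1 − 2Q).
1 − 2P − Q = 0.222222, giving −½ ln(0.222222) = 0.752039.
1 − 2Q = 0.555556, giving −¼ ln(0.555556) = 0.146946.
d = 0.752039 + 0.146946 = 0.898985.

0.8990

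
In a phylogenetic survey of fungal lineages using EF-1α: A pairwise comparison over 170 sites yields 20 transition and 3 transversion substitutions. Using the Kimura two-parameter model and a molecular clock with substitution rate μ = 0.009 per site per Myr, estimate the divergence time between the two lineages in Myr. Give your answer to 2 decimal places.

8.60

P = 20/170 ≈ 0.117647 and Q = 3/170 ≈ 0.017647.
Under the Kimura two-parameter model, d = −½ ln(1 − 2P − Q) − ¼ ln(1 − 2Q).
1 − 2P − Q = 0.747059, giving −½ ln(0.747059) = 0.145806.
1 − 2Q = 0.964706, giving −¼ ln(0.964706) = 0.008983.
d = 0.145806 + 0.008983 = 0.154789.
Under a molecular clock d = 2μt, so t = d/(2μ) = 0.154789 / (2 × 0.009) = 8.60 Myr.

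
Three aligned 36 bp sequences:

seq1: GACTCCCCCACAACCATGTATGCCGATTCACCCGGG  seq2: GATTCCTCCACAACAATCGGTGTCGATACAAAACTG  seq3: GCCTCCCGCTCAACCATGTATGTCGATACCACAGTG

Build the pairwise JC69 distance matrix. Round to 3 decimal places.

d(seq1,seq2) = 0.493, d(seq1,seq3) = 0.304, d(seq2,seq3) = 0.441

seq1–seq2: 13/36 sites differ → p ≈ 0.361111, d = −0.75 ln(1 − 0.481481) = 0.492584 ≈ 0.493.
seq1–seq3: 9/36 sites differ → p = 0.25, d = −0.75 ln(1 − 0.333333) = 0.304098 ≈ 0.304.
seq2–seq3: 12/36 sites differ → p ≈ 0.333333, d = −0.75 ln(1 − 0.444444) = 0.440839 ≈ 0.441.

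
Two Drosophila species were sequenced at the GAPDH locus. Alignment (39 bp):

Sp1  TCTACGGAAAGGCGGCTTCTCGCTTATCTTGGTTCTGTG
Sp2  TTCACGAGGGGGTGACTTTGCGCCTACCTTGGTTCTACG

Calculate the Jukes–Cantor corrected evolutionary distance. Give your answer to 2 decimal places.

0.49

The sequences differ at 14 of 39 sites, so p = 14/39 ≈ 0.358974.
d = −(3/4) ln(1 − 4p/3) = −0.75 ln(1 − 0.478632) = −0.75 ln(0.521368)
  = −0.75 × (-0.651299) = 0.488474 substitutions/site.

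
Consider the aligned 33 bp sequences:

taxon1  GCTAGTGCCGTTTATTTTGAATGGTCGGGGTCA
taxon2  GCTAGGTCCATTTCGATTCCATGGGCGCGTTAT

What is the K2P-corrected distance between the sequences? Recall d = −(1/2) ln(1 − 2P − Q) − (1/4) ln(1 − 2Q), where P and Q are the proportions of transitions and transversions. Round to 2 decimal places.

Of 33 sites, 1 differences are transitions and 12 are transversions, so P = 1/33 ≈ 0.030303 and Q = 12/33 ≈ 0.363636.
Under the Kimura two-parameter model, d = −½ ln(1 − 2P − Q) − ¼ ln(1 − 2Q).
1 − 2P − Q = 0.575758, giving −½ ln(0.575758) = 0.276034.
1 − 2Q = 0.272728, giving −¼ ln(0.272728) = 0.324820.
d = 0.276034 + 0.324820 = 0.600854.

0.60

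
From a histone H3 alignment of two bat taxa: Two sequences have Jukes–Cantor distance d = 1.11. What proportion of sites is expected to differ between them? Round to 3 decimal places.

0.579

p = (3/4)(1 − e^(−4d/3)) = 0.75 × (1 − e^(-1.48)) = 0.75 × (1 − 0.227638) = 0.579272.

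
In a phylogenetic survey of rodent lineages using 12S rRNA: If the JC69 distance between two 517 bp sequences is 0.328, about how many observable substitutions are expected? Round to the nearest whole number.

137

Invert JC69: p = (3/4)(1 − e^(−4d/3)) = 0.75 × (1 − e^(-0.437333)) = 0.75 × (1 − 0.645756) = 0.265683.
Expected differing sites = pL ≈ 0.265683 × 517 = 137.358111 ≈ 137.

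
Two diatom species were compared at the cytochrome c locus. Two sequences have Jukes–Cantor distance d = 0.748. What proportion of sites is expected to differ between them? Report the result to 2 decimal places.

0.47

p = (3/4)(1 − e^(−4d/3)) = 0.75 × (1 − e^(-0.997333)) = 0.75 × (1 − 0.368862) = 0.473354.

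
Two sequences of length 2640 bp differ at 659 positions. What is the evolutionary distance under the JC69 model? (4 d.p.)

p = 659/2640 ≈ 0.249621.
d = −(3/4) ln(1 − 4p/3) = −0.75 ln(1 − 0.332828) = −0.75 ln(0.667172)
  = −0.75 × (-0.404707) = 0.303530 substitutions/site.

0.3035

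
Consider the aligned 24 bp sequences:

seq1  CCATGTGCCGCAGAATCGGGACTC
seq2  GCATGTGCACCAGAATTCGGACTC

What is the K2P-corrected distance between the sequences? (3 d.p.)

Of 24 sites, 1 differences are transitions and 4 are transversions, so P = 1/24 ≈ 0.041667 and Q = 4/24 ≈ 0.166667.
Under the Kimura two-parameter model, d = −½ ln(1 − 2P − Q) − ¼ ln(1 − 2Q).
1 − 2P − Q = 0.749999, giving −½ ln(0.749999) = 0.143842.
1 − 2Q = 0.666666, giving −¼ ln(0.666666) = 0.101367.
d = 0.143842 + 0.101367 = 0.245209.

0.245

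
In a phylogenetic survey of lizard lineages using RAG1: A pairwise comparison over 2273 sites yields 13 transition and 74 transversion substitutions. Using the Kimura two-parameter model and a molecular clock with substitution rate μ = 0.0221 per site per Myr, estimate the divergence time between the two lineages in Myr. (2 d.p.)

P = 13/2273 ≈ 0.005719 and Q = 74/2273 ≈ 0.032556.
Under the Kimura two-parameter model, d = −½ ln(1 − 2P − Q) − ¼ ln(1 − 2Q).
1 − 2P − Q = 0.956006, giving −½ ln(0.956006) = 0.022496.
1 − 2Q = 0.934888, giving −¼ ln(0.934888) = 0.016832.
d = 0.022496 + 0.016832 = 0.039328.
Under a molecular clock d = 2μt, so t = d/(2μ) = 0.039328 / (2 × 0.0221) = 0.89 Myr.

0.89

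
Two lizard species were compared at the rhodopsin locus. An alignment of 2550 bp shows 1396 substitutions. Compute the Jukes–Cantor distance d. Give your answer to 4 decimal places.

p = 1396/2550 ≈ 0.547451.
d = −(3/4) ln(1 − 4p/3) = −0.75 ln(1 − 0.729935) = −0.75 ln(0.270065)
  = −0.75 × (-1.309093) = 0.981820 substitutions/site.

0.9818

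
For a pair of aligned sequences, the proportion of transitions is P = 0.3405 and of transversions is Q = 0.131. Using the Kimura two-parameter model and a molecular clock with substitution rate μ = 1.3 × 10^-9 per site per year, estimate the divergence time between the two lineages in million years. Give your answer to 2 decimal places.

350.62

Under the Kimura two-parameter model, d = −½ ln(1 − 2P − Q) − ¼ ln(1 − 2Q).
1 − 2P − Q = 0.188, giving −½ ln(0.188) = 0.835657.
1 − 2Q = 0.738, giving −¼ ln(0.738) = 0.075953.
d = 0.835657 + 0.075953 = 0.911610.
Under a molecular clock d = 2μt, so t = d/(2μ) = 0.911610 / (2 × 1.3 × 10^-9) = 350.62 million years.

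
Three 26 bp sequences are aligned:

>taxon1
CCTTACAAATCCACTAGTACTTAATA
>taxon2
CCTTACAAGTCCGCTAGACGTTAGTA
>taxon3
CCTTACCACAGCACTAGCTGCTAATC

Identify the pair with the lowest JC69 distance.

taxon1–taxon2: 6/26 differ, p = 0.231, d = 0.276.
taxon1–taxon3: 9/26 differ, p = 0.346, d = 0.464.
taxon2–taxon3: 10/26 differ, p = 0.385, d = 0.539.
The smallest distance is between taxon1 and taxon2.

taxon1 and taxon2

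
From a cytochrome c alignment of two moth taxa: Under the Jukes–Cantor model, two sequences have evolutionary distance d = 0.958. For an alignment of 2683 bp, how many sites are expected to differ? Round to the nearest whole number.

Invert JC69: p = (3/4)(1 − e^(−4d/3)) = 0.75 × (1 − e^(-1.277333)) = 0.75 × (1 − 0.278780) = 0.540915.
Expected differing sites = pL ≈ 0.540915 × 2683 = 1451.274945 ≈ 1451.

1451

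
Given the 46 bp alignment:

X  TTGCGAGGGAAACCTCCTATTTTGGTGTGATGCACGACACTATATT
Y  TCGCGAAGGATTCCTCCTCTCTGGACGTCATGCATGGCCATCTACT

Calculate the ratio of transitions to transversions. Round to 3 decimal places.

1.000

Transitions are A↔G and C↔T; transversions are all other mismatches.
Transitions: 8. Transversions: 8.
R = 8/8 = 1.000.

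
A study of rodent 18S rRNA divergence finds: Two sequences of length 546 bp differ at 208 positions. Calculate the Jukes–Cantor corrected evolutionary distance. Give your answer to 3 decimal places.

0.532

p = 208/546 ≈ 0.380952.
d = −(3/4) ln(1 − 4p/3) = −0.75 ln(1 − 0.507936) = −0.75 ln(0.492064)
  = −0.75 × (-0.709146) = 0.531860 substitutions/site.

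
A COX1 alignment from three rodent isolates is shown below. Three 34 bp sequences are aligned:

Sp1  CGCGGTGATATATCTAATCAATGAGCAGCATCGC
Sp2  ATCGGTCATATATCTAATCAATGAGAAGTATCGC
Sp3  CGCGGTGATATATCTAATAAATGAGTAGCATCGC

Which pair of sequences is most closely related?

Sp1–Sp2: 5/34 differ, p = 0.147, d = 0.164.
Sp1–Sp3: 2/34 differ, p = 0.059, d = 0.061.
Sp2–Sp3: 6/34 differ, p = 0.176, d = 0.201.
The smallest distance is between Sp1 and Sp3.

Sp1 and Sp3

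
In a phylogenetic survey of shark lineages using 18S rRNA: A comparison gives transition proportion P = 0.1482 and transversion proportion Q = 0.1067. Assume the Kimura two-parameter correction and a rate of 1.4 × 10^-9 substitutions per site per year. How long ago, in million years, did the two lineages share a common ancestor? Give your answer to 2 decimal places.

Under the Kimura two-parameter model, d = −½ ln(1 − 2P − Q) − ¼ ln(1 − 2Q).
1 − 2P − Q = 0.5969, giving −½ ln(0.5969) = 0.258003.
1 − 2Q = 0.7866, giving −¼ ln(0.7866) = 0.060009.
d = 0.258003 + 0.060009 = 0.318012.
Under a molecular clock d = 2μt, so t = d/(2μ) = 0.318012 / (2 × 1.4 × 10^-9) = 113.58 million years.

113.58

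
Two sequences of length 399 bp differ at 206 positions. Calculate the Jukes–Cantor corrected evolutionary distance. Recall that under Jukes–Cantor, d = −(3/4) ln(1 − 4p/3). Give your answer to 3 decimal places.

p = 206/399 ≈ 0.516291.
d = −(3/4) ln(1 − 4p/3) = −0.75 ln(1 − 0.688388) = −0.75 ln(0.311612)
  = −0.75 × (-1.165996) = 0.874497 substitutions/site.

0.874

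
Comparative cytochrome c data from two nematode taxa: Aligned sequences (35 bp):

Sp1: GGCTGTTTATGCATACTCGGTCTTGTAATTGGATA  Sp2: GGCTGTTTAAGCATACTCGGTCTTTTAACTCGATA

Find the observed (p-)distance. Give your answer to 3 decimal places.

0.114

The sequences differ at 4 of 35 positions (sites 10, 25, 29, 31).
p = 4/35 = 0.114285… ≈ 0.114 (to 3 d.p.).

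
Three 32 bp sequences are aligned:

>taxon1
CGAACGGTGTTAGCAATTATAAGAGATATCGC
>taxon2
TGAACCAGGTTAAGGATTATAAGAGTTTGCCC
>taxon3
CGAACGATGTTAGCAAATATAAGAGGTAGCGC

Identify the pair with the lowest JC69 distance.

taxon1 and taxon3

taxon1–taxon2: 11/32 differ, p = 0.344, d = 0.460.
taxon1–taxon3: 4/32 differ, p = 0.125, d = 0.137.
taxon2–taxon3: 10/32 differ, p = 0.313, d = 0.404.
The smallest distance is between taxon1 and taxon3.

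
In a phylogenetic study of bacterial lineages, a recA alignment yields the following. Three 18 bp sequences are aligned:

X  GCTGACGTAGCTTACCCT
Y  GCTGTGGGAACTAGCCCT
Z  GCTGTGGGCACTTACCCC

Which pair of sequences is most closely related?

Y and Z

X–Y: 6/18 differ, p = 0.333, d = 0.441.
X–Z: 6/18 differ, p = 0.333, d = 0.441.
Y–Z: 4/18 differ, p = 0.222, d = 0.264.
The smallest distance is between Y and Z.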